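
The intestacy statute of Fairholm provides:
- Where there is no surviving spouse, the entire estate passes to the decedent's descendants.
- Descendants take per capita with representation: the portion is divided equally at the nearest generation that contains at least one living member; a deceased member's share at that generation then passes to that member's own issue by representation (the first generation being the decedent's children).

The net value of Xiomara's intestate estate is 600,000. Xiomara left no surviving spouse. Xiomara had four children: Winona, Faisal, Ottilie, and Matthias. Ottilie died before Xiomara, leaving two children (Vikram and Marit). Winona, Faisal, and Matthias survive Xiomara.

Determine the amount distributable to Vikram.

The entire 600,000 passes to the descendants.
That amount (600,000) is divided into 4 shares of 150,000: Winona, Faisal, and Matthias each take 150,000; Ottilie's 150,000 share passes to Ottilie's issue.
Ottilie's share (150,000) is divided into 2 shares of 75,000: Vikram and Marit each take 75,000.

Vikram receives 75,000.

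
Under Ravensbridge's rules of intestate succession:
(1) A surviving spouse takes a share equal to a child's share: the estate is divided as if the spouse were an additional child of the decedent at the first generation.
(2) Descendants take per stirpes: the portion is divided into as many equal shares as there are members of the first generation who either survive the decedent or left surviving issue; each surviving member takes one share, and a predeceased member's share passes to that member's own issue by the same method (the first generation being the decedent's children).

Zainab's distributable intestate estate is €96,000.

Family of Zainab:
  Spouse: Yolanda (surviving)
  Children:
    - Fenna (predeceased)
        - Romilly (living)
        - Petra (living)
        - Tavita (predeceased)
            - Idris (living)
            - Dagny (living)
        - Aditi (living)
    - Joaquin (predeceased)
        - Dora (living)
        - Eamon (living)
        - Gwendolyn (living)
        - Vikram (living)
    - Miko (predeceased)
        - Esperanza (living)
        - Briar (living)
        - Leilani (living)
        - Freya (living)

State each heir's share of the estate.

The spouse counts as an additional share at the children's level, so there are 4 primary shares of €24,000. Yolanda takes one such share (€24,000).
The children's combined portion (€72,000) is divided into 3 shares of €24,000: Fenna's €24,000 share passes to Fenna's issue; Joaquin's €24,000 share passes to Joaquin's issue; Miko's €24,000 share passes to Miko's issue.
Fenna's share (€24,000) is divided into 4 shares of €6,000: Romilly, Petra, and Aditi each take €6,000; Tavita's €6,000 share passes to Tavita's issue.
Tavita's share (€6,000) is divided into 2 shares of €3,000: Idris and Dagny each take €3,000.
Joaquin's share (€24,000) is divided into 4 shares of €6,000: Dora, Eamon, Gwendolyn, and Vikram each take €6,000.
Miko's share (€24,000) is divided into 4 shares of €6,000: Esperanza, Briar, Leilani, and Freya each take €6,000.

Yolanda: €24,000; Romilly: €6,000; Petra: €6,000; Idris: €3,000; Dagny: €3,000; Aditi: €6,000; Dora: €6,000; Eamon: €6,000; Gwendolyn: €6,000; Vikram: €6,000; Esperanza: €6,000; Briar: €6,000; Leilani: €6,000; Freya: €6,000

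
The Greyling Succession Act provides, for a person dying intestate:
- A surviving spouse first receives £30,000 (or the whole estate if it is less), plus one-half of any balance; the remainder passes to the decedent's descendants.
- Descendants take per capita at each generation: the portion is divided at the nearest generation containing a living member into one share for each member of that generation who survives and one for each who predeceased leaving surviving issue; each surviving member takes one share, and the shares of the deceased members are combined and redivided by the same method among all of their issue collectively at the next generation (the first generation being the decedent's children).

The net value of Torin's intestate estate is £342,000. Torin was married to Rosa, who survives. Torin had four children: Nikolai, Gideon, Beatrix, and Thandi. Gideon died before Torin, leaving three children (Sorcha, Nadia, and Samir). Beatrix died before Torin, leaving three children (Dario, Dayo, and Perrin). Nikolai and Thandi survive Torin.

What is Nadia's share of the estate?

Rosa first takes £30,000, leaving a balance of £312,000. Rosa then takes one-half of the balance (£156,000), for a total of £186,000. The remaining £156,000 passes to the descendants.
The descendants' portion (£156,000) is divided at the children's generation into 4 shares of £39,000. Nikolai and Thandi each take £39,000. The 2 shares of the deceased (Gideon and Beatrix) are combined into a pool of £78,000.
That pool (£78,000) is divided at the grandchildren's generation equally among Sorcha, Nadia, Samir, Dario, Dayo, and Perrin: £13,000 each.

Nadia receives £13,000.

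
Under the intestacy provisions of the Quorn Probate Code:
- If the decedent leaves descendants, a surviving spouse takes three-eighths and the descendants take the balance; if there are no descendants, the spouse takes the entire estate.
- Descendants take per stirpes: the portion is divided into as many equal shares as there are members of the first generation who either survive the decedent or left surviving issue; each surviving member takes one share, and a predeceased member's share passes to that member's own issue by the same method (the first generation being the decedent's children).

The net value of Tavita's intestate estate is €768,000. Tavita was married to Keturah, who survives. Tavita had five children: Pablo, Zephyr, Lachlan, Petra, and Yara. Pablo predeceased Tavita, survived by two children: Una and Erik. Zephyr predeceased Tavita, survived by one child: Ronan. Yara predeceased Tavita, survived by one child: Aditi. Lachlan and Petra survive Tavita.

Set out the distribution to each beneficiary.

Keturah takes three-eighths of €768,000 = €288,000. The remaining €480,000 passes to the descendants.
The descendants' portion (€480,000) is divided into 5 shares of €96,000: Lachlan and Petra each take €96,000; Pablo's €96,000 share passes to Pablo's issue; Zephyr's €96,000 share passes to Zephyr's issue; Yara's €96,000 share passes to Yara's issue.
Pablo's share (€96,000) is divided into 2 shares of €48,000: Una and Erik each take €48,000.
Zephyr's share (€96,000) passes entirely to Ronan.
Yara's share (€96,000) passes entirely to Aditi.

Keturah: €288,000; Una: €48,000; Erik: €48,000; Ronan: €96,000; Lachlan: €96,000; Petra: €96,000; Aditi: €96,000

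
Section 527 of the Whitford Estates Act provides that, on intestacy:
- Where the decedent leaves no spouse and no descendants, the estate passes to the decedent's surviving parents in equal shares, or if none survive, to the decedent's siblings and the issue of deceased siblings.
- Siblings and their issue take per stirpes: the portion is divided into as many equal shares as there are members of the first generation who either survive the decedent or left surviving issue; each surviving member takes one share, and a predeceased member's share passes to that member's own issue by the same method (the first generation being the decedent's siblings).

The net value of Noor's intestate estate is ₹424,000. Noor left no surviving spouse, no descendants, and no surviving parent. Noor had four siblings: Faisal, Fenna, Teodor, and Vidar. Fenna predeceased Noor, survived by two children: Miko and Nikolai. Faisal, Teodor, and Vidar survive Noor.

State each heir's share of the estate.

Faisal: ₹106,000; Miko: ₹53,000; Nikolai: ₹53,000; Teodor: ₹106,000; Vidar: ₹106,000

The entire ₹424,000 passes to the siblings and their issue.
That amount (₹424,000) is divided into 4 shares of ₹106,000: Faisal, Teodor, and Vidar each take ₹106,000; Fenna's ₹106,000 share passes to Fenna's issue.
Fenna's share (₹106,000) is divided into 2 shares of ₹53,000: Miko and Nikolai each take ₹53,000.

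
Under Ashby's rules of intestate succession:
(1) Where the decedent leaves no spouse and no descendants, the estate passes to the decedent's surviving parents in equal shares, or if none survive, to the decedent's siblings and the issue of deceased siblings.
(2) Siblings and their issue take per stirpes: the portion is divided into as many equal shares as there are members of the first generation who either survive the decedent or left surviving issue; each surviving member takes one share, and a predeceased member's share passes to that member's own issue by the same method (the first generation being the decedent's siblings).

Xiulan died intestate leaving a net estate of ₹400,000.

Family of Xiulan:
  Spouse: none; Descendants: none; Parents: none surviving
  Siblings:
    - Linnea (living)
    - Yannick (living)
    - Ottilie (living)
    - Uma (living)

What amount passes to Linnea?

Linnea receives ₹100,000.

The entire ₹400,000 passes to the siblings and their issue.
That amount (₹400,000) is divided into 4 shares of ₹100,000: Linnea, Yannick, Ottilie, and Uma each take ₹100,000.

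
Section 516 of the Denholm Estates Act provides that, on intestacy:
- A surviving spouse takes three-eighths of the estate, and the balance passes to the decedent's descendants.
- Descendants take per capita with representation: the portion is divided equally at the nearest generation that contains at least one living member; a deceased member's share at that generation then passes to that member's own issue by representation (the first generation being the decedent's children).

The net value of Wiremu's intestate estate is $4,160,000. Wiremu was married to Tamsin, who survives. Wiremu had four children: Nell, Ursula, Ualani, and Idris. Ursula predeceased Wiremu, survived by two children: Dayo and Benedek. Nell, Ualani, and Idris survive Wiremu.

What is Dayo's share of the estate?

Dayo receives $325,000.

Tamsin takes three-eighths of $4,160,000 = $1,560,000. The remaining $2,600,000 passes to the descendants.
The descendants' portion ($2,600,000) is divided into 4 shares of $650,000: Nell, Ualani, and Idris each take $650,000; Ursula's $650,000 share passes to Ursula's issue.
Ursula's share ($650,000) is divided into 2 shares of $325,000: Dayo and Benedek each take $325,000.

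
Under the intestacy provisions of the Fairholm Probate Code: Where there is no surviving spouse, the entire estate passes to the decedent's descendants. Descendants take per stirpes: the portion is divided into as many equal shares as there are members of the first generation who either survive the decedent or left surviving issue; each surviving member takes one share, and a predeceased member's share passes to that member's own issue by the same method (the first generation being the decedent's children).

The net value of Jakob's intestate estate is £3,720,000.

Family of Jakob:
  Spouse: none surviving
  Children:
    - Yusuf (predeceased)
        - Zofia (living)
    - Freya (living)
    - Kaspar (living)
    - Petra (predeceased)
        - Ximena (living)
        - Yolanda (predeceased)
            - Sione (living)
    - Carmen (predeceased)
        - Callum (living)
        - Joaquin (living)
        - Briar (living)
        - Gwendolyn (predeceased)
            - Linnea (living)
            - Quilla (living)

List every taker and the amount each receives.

The entire £3,720,000 passes to the descendants.
That amount (£3,720,000) is divided into 5 shares of £744,000: Freya and Kaspar each take £744,000; Yusuf's £744,000 share passes to Yusuf's issue; Petra's £744,000 share passes to Petra's issue; Carmen's £744,000 share passes to Carmen's issue.
Yusuf's share (£744,000) passes entirely to Zofia.
Petra's share (£744,000) is divided into 2 shares of £372,000: Ximena takes £372,000; Yolanda's £372,000 share passes to Yolanda's issue.
Yolanda's share (£372,000) passes entirely to Sione.
Carmen's share (£744,000) is divided into 4 shares of £186,000: Callum, Joaquin, and Briar each take £186,000; Gwendolyn's £186,000 share passes to Gwendolyn's issue.
Gwendolyn's share (£186,000) is divided into 2 shares of £93,000: Linnea and Quilla each take £93,000.

Zofia: £744,000; Freya: £744,000; Kaspar: £744,000; Ximena: £372,000; Sione: £372,000; Callum: £186,000; Joaquin: £186,000; Briar: £186,000; Linnea: £93,000; Quilla: £93,000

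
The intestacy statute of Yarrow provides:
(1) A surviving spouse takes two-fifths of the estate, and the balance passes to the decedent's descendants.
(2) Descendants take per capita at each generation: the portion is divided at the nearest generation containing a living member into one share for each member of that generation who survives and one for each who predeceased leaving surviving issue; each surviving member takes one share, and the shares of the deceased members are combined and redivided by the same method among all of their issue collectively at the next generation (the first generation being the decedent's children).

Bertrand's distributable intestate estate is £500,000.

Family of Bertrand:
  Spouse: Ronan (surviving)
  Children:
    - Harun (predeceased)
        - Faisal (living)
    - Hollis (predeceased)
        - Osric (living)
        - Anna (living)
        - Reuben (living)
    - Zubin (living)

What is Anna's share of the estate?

Ronan takes two-fifths of £500,000 = £200,000. The remaining £300,000 passes to the descendants.
The descendants' portion (£300,000) is divided at the children's generation into 3 shares of £100,000. Zubin takes £100,000. The 2 shares of the deceased (Harun and Hollis) are combined into a pool of £200,000.
That pool (£200,000) is divided at the grandchildren's generation equally among Faisal, Osric, Anna, and Reuben: £50,000 each.

Anna receives £50,000.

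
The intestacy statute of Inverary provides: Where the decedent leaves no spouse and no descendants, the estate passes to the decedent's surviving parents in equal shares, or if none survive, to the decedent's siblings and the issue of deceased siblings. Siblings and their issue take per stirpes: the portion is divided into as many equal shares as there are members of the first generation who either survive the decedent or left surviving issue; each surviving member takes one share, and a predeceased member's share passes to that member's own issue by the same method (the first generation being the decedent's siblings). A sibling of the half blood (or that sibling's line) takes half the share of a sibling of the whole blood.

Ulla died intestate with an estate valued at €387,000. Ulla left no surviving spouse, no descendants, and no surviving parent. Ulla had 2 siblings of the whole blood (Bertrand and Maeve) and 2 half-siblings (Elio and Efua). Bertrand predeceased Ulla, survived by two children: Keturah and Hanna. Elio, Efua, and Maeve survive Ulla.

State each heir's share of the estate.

The entire €387,000 passes to the siblings and their issue.
Counting each half-blood sibling's line as half a unit, there are 3 units in €387,000, so one unit is €129,000. Whole-blood lines (Bertrand and Maeve) take €129,000 each; half-blood lines (Elio and Efua) take €64,500 each.
Bertrand's share (€129,000) is divided into 2 shares of €64,500: Keturah and Hanna each take €64,500.

Elio: €64,500; Keturah: €64,500; Hanna: €64,500; Efua: €64,500; Maeve: €129,000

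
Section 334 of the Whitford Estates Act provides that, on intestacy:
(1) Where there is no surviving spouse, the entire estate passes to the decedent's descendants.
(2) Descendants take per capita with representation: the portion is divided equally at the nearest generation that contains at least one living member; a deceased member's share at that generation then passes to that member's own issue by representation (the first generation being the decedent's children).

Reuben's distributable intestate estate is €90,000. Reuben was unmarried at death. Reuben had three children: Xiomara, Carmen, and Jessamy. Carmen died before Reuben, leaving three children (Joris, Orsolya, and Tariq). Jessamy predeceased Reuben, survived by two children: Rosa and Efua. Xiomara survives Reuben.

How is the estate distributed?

The entire €90,000 passes to the descendants.
That amount (€90,000) is divided into 3 shares of €30,000: Xiomara takes €30,000; Carmen's €30,000 share passes to Carmen's issue; Jessamy's €30,000 share passes to Jessamy's issue.
Carmen's share (€30,000) is divided into 3 shares of €10,000: Joris, Orsolya, and Tariq each take €10,000.
Jessamy's share (€30,000) is divided into 2 shares of €15,000: Rosa and Efua each take €15,000.

Xiomara: €30,000; Joris: €10,000; Orsolya: €10,000; Tariq: €10,000; Rosa: €15,000; Efua: €15,000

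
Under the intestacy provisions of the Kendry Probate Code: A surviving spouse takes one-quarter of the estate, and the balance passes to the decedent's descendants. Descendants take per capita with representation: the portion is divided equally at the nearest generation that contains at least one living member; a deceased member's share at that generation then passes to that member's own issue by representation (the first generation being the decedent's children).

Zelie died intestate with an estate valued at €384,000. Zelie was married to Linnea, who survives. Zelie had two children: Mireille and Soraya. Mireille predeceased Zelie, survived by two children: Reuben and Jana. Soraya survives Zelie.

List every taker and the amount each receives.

Linnea takes one-quarter of €384,000 = €96,000. The remaining €288,000 passes to the descendants.
The descendants' portion (€288,000) is divided into 2 shares of €144,000: Soraya takes €144,000; Mireille's €144,000 share passes to Mireille's issue.
Mireille's share (€144,000) is divided into 2 shares of €72,000: Reuben and Jana each take €72,000.

Linnea: €96,000; Reuben: €72,000; Jana: €72,000; Soraya: €144,000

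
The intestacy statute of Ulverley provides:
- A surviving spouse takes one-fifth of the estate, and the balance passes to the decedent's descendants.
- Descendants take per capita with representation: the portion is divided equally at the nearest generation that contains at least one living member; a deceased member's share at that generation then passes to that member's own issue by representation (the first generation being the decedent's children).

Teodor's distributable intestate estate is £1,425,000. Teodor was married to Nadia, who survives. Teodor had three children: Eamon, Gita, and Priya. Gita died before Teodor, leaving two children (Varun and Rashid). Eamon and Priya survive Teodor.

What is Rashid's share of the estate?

Nadia takes one-fifth of £1,425,000 = £285,000. The remaining £1,140,000 passes to the descendants.
The descendants' portion (£1,140,000) is divided into 3 shares of £380,000: Eamon and Priya each take £380,000; Gita's £380,000 share passes to Gita's issue.
Gita's share (£380,000) is divided into 2 shares of £190,000: Varun and Rashid each take £190,000.

Rashid receives £190,000.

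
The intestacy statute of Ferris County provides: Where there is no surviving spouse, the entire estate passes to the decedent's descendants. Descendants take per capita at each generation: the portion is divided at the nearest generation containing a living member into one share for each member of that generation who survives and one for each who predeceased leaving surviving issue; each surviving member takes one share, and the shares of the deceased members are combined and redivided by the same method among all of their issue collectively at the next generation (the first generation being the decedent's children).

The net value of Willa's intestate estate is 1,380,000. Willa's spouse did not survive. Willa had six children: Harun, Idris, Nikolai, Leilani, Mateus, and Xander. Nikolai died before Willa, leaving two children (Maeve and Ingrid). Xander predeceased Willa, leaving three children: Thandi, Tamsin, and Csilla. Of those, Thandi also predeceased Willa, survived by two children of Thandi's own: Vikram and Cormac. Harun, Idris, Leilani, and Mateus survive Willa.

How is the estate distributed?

The entire 1,380,000 passes to the descendants.
That amount (1,380,000) is divided at the children's generation into 6 shares of 230,000. Harun, Idris, Leilani, and Mateus each take 230,000. The 2 shares of the deceased (Nikolai and Xander) are combined into a pool of 460,000.
That pool (460,000) is divided at the grandchildren's generation into 5 shares of 92,000. Maeve, Ingrid, Tamsin, and Csilla each take 92,000. The remaining share for the deceased Thandi (92,000) is carried to the next generation.
That pool (92,000) is divided at the great-grandchildren's generation equally among Vikram and Cormac: 46,000 each.

Harun: 230,000; Idris: 230,000; Maeve: 92,000; Ingrid: 92,000; Leilani: 230,000; Mateus: 230,000; Vikram: 46,000; Cormac: 46,000; Tamsin: 92,000; Csilla: 92,000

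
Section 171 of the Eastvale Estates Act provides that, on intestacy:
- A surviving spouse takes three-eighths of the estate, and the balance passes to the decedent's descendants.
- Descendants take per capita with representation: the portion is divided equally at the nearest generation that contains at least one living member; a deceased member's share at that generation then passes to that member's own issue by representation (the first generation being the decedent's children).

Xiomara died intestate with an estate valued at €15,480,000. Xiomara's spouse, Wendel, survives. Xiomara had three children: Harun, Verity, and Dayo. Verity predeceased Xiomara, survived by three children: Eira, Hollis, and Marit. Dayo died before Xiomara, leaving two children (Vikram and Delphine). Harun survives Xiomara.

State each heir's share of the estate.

Wendel: €5,805,000; Harun: €3,225,000; Eira: €1,075,000; Hollis: €1,075,000; Marit: €1,075,000; Vikram: €1,612,500; Delphine: €1,612,500

Wendel takes three-eighths of €15,480,000 = €5,805,000. The remaining €9,675,000 passes to the descendants.
The descendants' portion (€9,675,000) is divided into 3 shares of €3,225,000: Harun takes €3,225,000; Verity's €3,225,000 share passes to Verity's issue; Dayo's €3,225,000 share passes to Dayo's issue.
Verity's share (€3,225,000) is divided into 3 shares of €1,075,000: Eira, Hollis, and Marit each take €1,075,000.
Dayo's share (€3,225,000) is divided into 2 shares of €1,612,500: Vikram and Delphine each take €1,612,500.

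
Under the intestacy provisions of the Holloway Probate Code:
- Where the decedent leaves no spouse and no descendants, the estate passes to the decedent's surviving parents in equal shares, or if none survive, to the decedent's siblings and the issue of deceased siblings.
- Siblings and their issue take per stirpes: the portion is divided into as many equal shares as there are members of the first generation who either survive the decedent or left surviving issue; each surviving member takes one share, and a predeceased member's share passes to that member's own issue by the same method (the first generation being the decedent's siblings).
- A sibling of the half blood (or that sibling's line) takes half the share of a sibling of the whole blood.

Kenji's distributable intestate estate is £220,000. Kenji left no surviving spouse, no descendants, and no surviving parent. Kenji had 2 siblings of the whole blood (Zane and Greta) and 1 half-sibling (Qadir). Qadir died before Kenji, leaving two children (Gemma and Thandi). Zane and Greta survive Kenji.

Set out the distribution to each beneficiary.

The entire £220,000 passes to the siblings and their issue.
Counting each half-blood sibling's line as half a unit, there are 5/2 units in £220,000, so one unit is £88,000. Whole-blood lines (Zane and Greta) take £88,000 each; half-blood lines (Qadir) take £44,000 each.
Qadir's share (£44,000) is divided into 2 shares of £22,000: Gemma and Thandi each take £22,000.

Zane: £88,000; Greta: £88,000; Gemma: £22,000; Thandi: £22,000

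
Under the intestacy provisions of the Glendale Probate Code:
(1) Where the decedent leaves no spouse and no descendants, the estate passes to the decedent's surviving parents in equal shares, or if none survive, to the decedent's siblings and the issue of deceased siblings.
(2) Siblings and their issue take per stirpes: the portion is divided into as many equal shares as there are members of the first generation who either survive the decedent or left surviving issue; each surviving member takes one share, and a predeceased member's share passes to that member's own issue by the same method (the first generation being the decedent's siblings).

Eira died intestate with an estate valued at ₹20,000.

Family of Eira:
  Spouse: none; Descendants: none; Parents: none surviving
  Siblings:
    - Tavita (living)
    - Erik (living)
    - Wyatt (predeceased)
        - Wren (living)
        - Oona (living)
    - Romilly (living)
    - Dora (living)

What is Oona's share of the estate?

Oona receives ₹2,000.

The entire ₹20,000 passes to the siblings and their issue.
That amount (₹20,000) is divided into 5 shares of ₹4,000: Tavita, Erik, Romilly, and Dora each take ₹4,000; Wyatt's ₹4,000 share passes to Wyatt's issue.
Wyatt's share (₹4,000) is divided into 2 shares of ₹2,000: Wren and Oona each take ₹2,000.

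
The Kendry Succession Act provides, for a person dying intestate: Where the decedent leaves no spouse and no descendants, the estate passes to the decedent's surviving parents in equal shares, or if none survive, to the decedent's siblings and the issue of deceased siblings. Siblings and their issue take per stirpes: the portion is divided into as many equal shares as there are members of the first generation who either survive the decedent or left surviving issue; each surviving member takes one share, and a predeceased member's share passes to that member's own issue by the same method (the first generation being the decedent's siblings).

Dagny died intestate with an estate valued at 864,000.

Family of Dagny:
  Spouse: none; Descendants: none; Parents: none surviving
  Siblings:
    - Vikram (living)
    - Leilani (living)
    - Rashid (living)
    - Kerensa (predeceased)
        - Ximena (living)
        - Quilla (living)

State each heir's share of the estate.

The entire 864,000 passes to the siblings and their issue.
That amount (864,000) is divided into 4 shares of 216,000: Vikram, Leilani, and Rashid each take 216,000; Kerensa's 216,000 share passes to Kerensa's issue.
Kerensa's share (216,000) is divided into 2 shares of 108,000: Ximena and Quilla each take 108,000.

Vikram: 216,000; Leilani: 216,000; Rashid: 216,000; Ximena: 108,000; Quilla: 108,000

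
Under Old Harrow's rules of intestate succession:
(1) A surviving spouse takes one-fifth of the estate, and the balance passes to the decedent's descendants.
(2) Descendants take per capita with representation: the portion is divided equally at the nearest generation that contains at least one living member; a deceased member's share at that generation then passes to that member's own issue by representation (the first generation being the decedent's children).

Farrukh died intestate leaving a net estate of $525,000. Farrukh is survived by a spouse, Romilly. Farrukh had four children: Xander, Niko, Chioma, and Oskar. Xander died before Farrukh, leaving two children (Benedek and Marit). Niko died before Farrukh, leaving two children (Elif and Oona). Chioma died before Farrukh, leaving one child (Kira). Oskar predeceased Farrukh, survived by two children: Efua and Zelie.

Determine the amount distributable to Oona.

Oona receives $60,000.

Romilly takes one-fifth of $525,000 = $105,000. The remaining $420,000 passes to the descendants.
No child survives, so the initial division is made at the grandchildren's generation.
The descendants' portion ($420,000) is divided into 7 shares of $60,000: Benedek, Marit, Elif, Oona, Kira, Efua, and Zelie each take $60,000.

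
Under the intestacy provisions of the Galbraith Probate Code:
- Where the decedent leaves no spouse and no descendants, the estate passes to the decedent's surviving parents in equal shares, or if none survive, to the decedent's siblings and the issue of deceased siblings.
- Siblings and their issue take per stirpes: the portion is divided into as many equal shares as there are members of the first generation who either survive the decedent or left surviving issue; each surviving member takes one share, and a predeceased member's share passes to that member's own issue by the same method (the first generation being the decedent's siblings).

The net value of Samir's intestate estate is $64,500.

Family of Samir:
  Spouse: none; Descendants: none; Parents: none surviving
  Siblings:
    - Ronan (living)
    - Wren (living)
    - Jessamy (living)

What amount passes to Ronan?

Ronan receives $21,500.

The entire $64,500 passes to the siblings and their issue.
That amount ($64,500) is divided into 3 shares of $21,500: Ronan, Wren, and Jessamy each take $21,500.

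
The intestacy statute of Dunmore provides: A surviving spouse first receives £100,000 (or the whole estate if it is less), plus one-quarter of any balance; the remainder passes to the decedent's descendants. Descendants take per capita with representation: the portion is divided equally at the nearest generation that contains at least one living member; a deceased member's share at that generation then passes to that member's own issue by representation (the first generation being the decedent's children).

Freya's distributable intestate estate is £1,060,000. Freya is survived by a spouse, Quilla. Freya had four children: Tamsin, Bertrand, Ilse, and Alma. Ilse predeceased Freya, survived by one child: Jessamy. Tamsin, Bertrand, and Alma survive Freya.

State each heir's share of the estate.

Quilla first takes £100,000, leaving a balance of £960,000. Quilla then takes one-quarter of the balance (£240,000), for a total of £340,000. The remaining £720,000 passes to the descendants.
The descendants' portion (£720,000) is divided into 4 shares of £180,000: Tamsin, Bertrand, and Alma each take £180,000; Ilse's £180,000 share passes to Ilse's issue.
Ilse's share (£180,000) passes entirely to Jessamy.

Quilla: £340,000; Tamsin: £180,000; Bertrand: £180,000; Jessamy: £180,000; Alma: £180,000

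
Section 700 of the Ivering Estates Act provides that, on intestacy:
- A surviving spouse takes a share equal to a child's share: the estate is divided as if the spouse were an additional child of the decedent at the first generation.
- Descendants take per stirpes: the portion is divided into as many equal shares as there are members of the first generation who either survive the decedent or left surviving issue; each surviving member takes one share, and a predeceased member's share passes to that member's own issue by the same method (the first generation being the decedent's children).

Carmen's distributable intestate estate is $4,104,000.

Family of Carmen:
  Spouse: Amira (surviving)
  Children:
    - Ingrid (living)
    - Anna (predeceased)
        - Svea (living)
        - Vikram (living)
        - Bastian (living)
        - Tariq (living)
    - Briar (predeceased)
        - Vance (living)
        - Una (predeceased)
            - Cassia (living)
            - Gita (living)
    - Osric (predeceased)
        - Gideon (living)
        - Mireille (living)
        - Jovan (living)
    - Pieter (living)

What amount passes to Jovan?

The spouse counts as an additional share at the children's level, so there are 6 primary shares of $684,000. Amira takes one such share ($684,000).
The children's combined portion ($3,420,000) is divided into 5 shares of $684,000: Ingrid and Pieter each take $684,000; Anna's $684,000 share passes to Anna's issue; Briar's $684,000 share passes to Briar's issue; Osric's $684,000 share passes to Osric's issue.
Anna's share ($684,000) is divided into 4 shares of $171,000: Svea, Vikram, Bastian, and Tariq each take $171,000.
Briar's share ($684,000) is divided into 2 shares of $342,000: Vance takes $342,000; Una's $342,000 share passes to Una's issue.
Una's share ($342,000) is divided into 2 shares of $171,000: Cassia and Gita each take $171,000.
Osric's share ($684,000) is divided into 3 shares of $228,000: Gideon, Mireille, and Jovan each take $228,000.

Jovan receives $228,000.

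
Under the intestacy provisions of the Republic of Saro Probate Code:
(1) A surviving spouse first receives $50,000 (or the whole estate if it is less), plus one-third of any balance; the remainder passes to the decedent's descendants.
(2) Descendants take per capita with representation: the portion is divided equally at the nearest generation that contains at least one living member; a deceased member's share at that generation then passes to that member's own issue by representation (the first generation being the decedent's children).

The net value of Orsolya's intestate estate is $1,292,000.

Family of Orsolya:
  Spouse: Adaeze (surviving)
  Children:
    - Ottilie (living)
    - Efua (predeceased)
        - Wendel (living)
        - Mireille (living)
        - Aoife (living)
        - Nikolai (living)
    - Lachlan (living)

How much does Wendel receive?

Adaeze first takes $50,000, leaving a balance of $1,242,000. Adaeze then takes one-third of the balance ($414,000), for a total of $464,000. The remaining $828,000 passes to the descendants.
The descendants' portion ($828,000) is divided into 3 shares of $276,000: Ottilie and Lachlan each take $276,000; Efua's $276,000 share passes to Efua's issue.
Efua's share ($276,000) is divided into 4 shares of $69,000: Wendel, Mireille, Aoife, and Nikolai each take $69,000.

Wendel receives $69,000.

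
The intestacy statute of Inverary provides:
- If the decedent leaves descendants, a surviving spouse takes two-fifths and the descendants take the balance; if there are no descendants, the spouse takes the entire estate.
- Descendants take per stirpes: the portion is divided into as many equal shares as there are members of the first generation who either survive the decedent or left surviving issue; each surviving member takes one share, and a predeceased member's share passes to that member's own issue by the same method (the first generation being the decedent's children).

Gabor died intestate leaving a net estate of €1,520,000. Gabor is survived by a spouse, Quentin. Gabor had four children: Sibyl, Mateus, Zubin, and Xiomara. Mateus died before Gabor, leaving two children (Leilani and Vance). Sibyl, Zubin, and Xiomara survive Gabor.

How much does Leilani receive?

Quentin takes two-fifths of €1,520,000 = €608,000. The remaining €912,000 passes to the descendants.
The descendants' portion (€912,000) is divided into 4 shares of €228,000: Sibyl, Zubin, and Xiomara each take €228,000; Mateus's €228,000 share passes to Mateus's issue.
Mateus's share (€228,000) is divided into 2 shares of €114,000: Leilani and Vance each take €114,000.

Leilani receives €114,000.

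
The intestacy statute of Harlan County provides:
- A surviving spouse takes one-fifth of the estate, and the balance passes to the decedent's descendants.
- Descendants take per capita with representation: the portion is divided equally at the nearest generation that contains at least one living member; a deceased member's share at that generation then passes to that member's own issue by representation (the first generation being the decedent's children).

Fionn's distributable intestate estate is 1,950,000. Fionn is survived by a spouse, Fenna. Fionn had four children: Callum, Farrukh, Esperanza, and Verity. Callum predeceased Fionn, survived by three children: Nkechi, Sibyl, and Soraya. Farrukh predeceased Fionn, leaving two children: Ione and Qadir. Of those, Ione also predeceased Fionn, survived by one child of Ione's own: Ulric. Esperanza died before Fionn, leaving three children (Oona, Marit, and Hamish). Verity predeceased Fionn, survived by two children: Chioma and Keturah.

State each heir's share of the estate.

Fenna takes one-fifth of 1,950,000 = 390,000. The remaining 1,560,000 passes to the descendants.
No child survives, so the initial division is made at the grandchildren's generation.
The descendants' portion (1,560,000) is divided into 10 shares of 156,000: Nkechi, Sibyl, Soraya, Qadir, Oona, Marit, Hamish, Chioma, and Keturah each take 156,000; Ione's 156,000 share passes to Ione's issue.
Ione's share (156,000) passes entirely to Ulric.

Fenna: 390,000; Nkechi: 156,000; Sibyl: 156,000; Soraya: 156,000; Ulric: 156,000; Qadir: 156,000; Oona: 156,000; Marit: 156,000; Hamish: 156,000; Chioma: 156,000; Keturah: 156,000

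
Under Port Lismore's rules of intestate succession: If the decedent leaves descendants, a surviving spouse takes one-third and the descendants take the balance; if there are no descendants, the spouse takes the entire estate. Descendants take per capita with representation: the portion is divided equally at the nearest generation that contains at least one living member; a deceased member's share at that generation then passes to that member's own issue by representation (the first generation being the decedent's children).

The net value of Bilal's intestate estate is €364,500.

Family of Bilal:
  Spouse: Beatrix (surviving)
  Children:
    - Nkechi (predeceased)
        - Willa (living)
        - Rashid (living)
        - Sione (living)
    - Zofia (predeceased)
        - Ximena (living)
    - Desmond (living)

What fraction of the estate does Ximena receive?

Ximena receives 2/9 of the estate.

Beatrix takes one-third of €364,500 = €121,500. The remaining €243,000 passes to the descendants.
The descendants' portion (€243,000) is divided into 3 shares of €81,000: Desmond takes €81,000; Nkechi's €81,000 share passes to Nkechi's issue; Zofia's €81,000 share passes to Zofia's issue.
Nkechi's share (€81,000) is divided into 3 shares of €27,000: Willa, Rashid, and Sione each take €27,000.
Zofia's share (€81,000) passes entirely to Ximena.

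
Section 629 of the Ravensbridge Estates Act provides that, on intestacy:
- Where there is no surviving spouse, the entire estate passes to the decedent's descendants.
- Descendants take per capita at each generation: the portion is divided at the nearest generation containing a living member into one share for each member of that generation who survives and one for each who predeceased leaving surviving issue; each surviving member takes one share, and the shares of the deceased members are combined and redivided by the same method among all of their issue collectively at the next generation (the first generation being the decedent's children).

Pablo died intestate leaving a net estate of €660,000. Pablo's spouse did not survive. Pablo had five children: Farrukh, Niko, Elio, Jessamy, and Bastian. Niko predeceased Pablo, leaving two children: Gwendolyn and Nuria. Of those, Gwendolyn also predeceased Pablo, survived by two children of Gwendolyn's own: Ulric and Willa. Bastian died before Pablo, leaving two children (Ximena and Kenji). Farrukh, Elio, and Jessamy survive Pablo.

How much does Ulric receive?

The entire €660,000 passes to the descendants.
That amount (€660,000) is divided at the children's generation into 5 shares of €132,000. Farrukh, Elio, and Jessamy each take €132,000. The 2 shares of the deceased (Niko and Bastian) are combined into a pool of €264,000.
That pool (€264,000) is divided at the grandchildren's generation into 4 shares of €66,000. Nuria, Ximena, and Kenji each take €66,000. The remaining share for the deceased Gwendolyn (€66,000) is carried to the next generation.
That pool (€66,000) is divided at the great-grandchildren's generation equally among Ulric and Willa: €33,000 each.

Ulric receives €33,000.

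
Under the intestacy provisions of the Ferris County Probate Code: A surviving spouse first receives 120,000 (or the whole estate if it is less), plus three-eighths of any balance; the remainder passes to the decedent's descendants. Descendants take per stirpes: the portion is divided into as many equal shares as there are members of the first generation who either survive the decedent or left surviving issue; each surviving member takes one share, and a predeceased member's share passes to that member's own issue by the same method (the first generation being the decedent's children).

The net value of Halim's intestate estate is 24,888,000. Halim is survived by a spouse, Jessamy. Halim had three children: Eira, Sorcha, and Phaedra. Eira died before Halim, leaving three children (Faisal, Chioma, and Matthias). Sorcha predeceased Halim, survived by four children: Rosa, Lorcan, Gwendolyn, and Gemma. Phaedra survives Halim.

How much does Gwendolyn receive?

Gwendolyn receives 1,290,000.

Jessamy first takes 120,000, leaving a balance of 24,768,000. Jessamy then takes three-eighths of the balance (9,288,000), for a total of 9,408,000. The remaining 15,480,000 passes to the descendants.
The descendants' portion (15,480,000) is divided into 3 shares of 5,160,000: Phaedra takes 5,160,000; Eira's 5,160,000 share passes to Eira's issue; Sorcha's 5,160,000 share passes to Sorcha's issue.
Eira's share (5,160,000) is divided into 3 shares of 1,720,000: Faisal, Chioma, and Matthias each take 1,720,000.
Sorcha's share (5,160,000) is divided into 4 shares of 1,290,000: Rosa, Lorcan, Gwendolyn, and Gemma each take 1,290,000.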